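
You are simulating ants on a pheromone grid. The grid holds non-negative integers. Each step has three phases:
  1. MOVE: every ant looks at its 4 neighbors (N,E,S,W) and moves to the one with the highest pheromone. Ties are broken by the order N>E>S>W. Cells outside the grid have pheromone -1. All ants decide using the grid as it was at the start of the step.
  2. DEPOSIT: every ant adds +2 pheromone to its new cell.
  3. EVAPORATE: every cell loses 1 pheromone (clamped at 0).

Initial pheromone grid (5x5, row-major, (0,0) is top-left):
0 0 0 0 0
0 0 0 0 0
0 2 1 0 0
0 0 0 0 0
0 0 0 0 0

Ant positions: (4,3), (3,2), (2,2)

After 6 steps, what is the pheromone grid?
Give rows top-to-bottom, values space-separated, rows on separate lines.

After step 1: ants at (3,3),(2,2),(2,1)
  0 0 0 0 0
  0 0 0 0 0
  0 3 2 0 0
  0 0 0 1 0
  0 0 0 0 0
After step 2: ants at (2,3),(2,1),(2,2)
  0 0 0 0 0
  0 0 0 0 0
  0 4 3 1 0
  0 0 0 0 0
  0 0 0 0 0
After step 3: ants at (2,2),(2,2),(2,1)
  0 0 0 0 0
  0 0 0 0 0
  0 5 6 0 0
  0 0 0 0 0
  0 0 0 0 0
After step 4: ants at (2,1),(2,1),(2,2)
  0 0 0 0 0
  0 0 0 0 0
  0 8 7 0 0
  0 0 0 0 0
  0 0 0 0 0
After step 5: ants at (2,2),(2,2),(2,1)
  0 0 0 0 0
  0 0 0 0 0
  0 9 10 0 0
  0 0 0 0 0
  0 0 0 0 0
After step 6: ants at (2,1),(2,1),(2,2)
  0 0 0 0 0
  0 0 0 0 0
  0 12 11 0 0
  0 0 0 0 0
  0 0 0 0 0

0 0 0 0 0
0 0 0 0 0
0 12 11 0 0
0 0 0 0 0
0 0 0 0 0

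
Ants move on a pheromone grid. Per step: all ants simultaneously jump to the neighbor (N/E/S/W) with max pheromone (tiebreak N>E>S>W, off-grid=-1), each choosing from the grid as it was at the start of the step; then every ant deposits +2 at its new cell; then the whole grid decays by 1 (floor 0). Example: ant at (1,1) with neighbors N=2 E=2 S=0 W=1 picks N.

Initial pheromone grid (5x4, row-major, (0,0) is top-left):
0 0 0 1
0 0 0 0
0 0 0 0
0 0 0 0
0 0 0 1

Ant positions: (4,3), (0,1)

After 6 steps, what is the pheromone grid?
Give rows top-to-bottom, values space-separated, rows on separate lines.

After step 1: ants at (3,3),(0,2)
  0 0 1 0
  0 0 0 0
  0 0 0 0
  0 0 0 1
  0 0 0 0
After step 2: ants at (2,3),(0,3)
  0 0 0 1
  0 0 0 0
  0 0 0 1
  0 0 0 0
  0 0 0 0
After step 3: ants at (1,3),(1,3)
  0 0 0 0
  0 0 0 3
  0 0 0 0
  0 0 0 0
  0 0 0 0
After step 4: ants at (0,3),(0,3)
  0 0 0 3
  0 0 0 2
  0 0 0 0
  0 0 0 0
  0 0 0 0
After step 5: ants at (1,3),(1,3)
  0 0 0 2
  0 0 0 5
  0 0 0 0
  0 0 0 0
  0 0 0 0
After step 6: ants at (0,3),(0,3)
  0 0 0 5
  0 0 0 4
  0 0 0 0
  0 0 0 0
  0 0 0 0

0 0 0 5
0 0 0 4
0 0 0 0
0 0 0 0
0 0 0 0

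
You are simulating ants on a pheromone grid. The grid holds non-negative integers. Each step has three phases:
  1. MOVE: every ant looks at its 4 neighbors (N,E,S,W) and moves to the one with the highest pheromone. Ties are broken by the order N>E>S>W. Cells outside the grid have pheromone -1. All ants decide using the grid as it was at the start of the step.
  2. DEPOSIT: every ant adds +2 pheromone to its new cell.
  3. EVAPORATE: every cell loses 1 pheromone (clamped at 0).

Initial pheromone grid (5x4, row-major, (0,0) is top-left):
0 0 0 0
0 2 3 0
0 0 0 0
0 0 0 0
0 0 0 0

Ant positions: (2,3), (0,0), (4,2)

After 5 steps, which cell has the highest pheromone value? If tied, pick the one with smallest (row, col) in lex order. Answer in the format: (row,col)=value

Answer: (1,2)=10

Derivation:
Step 1: ant0:(2,3)->N->(1,3) | ant1:(0,0)->E->(0,1) | ant2:(4,2)->N->(3,2)
  grid max=2 at (1,2)
Step 2: ant0:(1,3)->W->(1,2) | ant1:(0,1)->S->(1,1) | ant2:(3,2)->N->(2,2)
  grid max=3 at (1,2)
Step 3: ant0:(1,2)->W->(1,1) | ant1:(1,1)->E->(1,2) | ant2:(2,2)->N->(1,2)
  grid max=6 at (1,2)
Step 4: ant0:(1,1)->E->(1,2) | ant1:(1,2)->W->(1,1) | ant2:(1,2)->W->(1,1)
  grid max=7 at (1,2)
Step 5: ant0:(1,2)->W->(1,1) | ant1:(1,1)->E->(1,2) | ant2:(1,1)->E->(1,2)
  grid max=10 at (1,2)
Final grid:
  0 0 0 0
  0 7 10 0
  0 0 0 0
  0 0 0 0
  0 0 0 0
Max pheromone 10 at (1,2)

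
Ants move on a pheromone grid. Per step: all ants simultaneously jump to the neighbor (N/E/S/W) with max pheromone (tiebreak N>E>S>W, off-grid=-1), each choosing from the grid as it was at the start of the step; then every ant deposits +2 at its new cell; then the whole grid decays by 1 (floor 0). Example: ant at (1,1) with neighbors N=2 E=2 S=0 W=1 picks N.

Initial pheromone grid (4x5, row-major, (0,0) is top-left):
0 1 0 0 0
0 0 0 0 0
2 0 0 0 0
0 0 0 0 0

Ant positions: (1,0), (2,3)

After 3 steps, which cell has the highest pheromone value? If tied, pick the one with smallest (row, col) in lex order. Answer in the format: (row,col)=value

Step 1: ant0:(1,0)->S->(2,0) | ant1:(2,3)->N->(1,3)
  grid max=3 at (2,0)
Step 2: ant0:(2,0)->N->(1,0) | ant1:(1,3)->N->(0,3)
  grid max=2 at (2,0)
Step 3: ant0:(1,0)->S->(2,0) | ant1:(0,3)->E->(0,4)
  grid max=3 at (2,0)
Final grid:
  0 0 0 0 1
  0 0 0 0 0
  3 0 0 0 0
  0 0 0 0 0
Max pheromone 3 at (2,0)

Answer: (2,0)=3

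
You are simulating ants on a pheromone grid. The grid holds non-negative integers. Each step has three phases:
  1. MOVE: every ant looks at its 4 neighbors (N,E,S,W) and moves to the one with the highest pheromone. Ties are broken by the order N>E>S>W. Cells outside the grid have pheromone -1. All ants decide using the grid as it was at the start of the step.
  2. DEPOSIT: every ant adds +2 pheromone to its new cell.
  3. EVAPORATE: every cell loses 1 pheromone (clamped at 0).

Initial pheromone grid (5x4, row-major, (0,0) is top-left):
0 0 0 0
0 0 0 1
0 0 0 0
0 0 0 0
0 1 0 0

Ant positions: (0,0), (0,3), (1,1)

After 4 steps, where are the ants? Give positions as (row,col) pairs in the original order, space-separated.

Step 1: ant0:(0,0)->E->(0,1) | ant1:(0,3)->S->(1,3) | ant2:(1,1)->N->(0,1)
  grid max=3 at (0,1)
Step 2: ant0:(0,1)->E->(0,2) | ant1:(1,3)->N->(0,3) | ant2:(0,1)->E->(0,2)
  grid max=3 at (0,2)
Step 3: ant0:(0,2)->W->(0,1) | ant1:(0,3)->W->(0,2) | ant2:(0,2)->W->(0,1)
  grid max=5 at (0,1)
Step 4: ant0:(0,1)->E->(0,2) | ant1:(0,2)->W->(0,1) | ant2:(0,1)->E->(0,2)
  grid max=7 at (0,2)

(0,2) (0,1) (0,2)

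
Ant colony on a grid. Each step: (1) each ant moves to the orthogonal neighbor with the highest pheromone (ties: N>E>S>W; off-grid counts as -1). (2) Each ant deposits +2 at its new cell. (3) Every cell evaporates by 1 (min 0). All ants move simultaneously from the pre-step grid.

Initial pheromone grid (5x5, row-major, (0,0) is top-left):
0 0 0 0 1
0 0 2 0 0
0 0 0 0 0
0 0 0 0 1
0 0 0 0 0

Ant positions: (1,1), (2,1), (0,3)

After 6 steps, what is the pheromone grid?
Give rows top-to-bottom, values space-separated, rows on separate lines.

After step 1: ants at (1,2),(1,1),(0,4)
  0 0 0 0 2
  0 1 3 0 0
  0 0 0 0 0
  0 0 0 0 0
  0 0 0 0 0
After step 2: ants at (1,1),(1,2),(1,4)
  0 0 0 0 1
  0 2 4 0 1
  0 0 0 0 0
  0 0 0 0 0
  0 0 0 0 0
After step 3: ants at (1,2),(1,1),(0,4)
  0 0 0 0 2
  0 3 5 0 0
  0 0 0 0 0
  0 0 0 0 0
  0 0 0 0 0
After step 4: ants at (1,1),(1,2),(1,4)
  0 0 0 0 1
  0 4 6 0 1
  0 0 0 0 0
  0 0 0 0 0
  0 0 0 0 0
After step 5: ants at (1,2),(1,1),(0,4)
  0 0 0 0 2
  0 5 7 0 0
  0 0 0 0 0
  0 0 0 0 0
  0 0 0 0 0
After step 6: ants at (1,1),(1,2),(1,4)
  0 0 0 0 1
  0 6 8 0 1
  0 0 0 0 0
  0 0 0 0 0
  0 0 0 0 0

0 0 0 0 1
0 6 8 0 1
0 0 0 0 0
0 0 0 0 0
0 0 0 0 0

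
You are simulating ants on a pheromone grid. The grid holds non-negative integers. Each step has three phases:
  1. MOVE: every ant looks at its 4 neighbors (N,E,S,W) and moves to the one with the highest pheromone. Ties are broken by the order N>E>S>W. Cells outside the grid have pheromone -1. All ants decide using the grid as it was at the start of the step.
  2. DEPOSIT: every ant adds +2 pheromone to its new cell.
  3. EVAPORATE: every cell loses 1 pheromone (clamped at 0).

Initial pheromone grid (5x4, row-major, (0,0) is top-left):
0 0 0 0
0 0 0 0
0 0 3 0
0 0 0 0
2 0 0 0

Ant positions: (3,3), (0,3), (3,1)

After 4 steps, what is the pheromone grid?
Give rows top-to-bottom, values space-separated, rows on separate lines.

After step 1: ants at (2,3),(1,3),(2,1)
  0 0 0 0
  0 0 0 1
  0 1 2 1
  0 0 0 0
  1 0 0 0
After step 2: ants at (2,2),(2,3),(2,2)
  0 0 0 0
  0 0 0 0
  0 0 5 2
  0 0 0 0
  0 0 0 0
After step 3: ants at (2,3),(2,2),(2,3)
  0 0 0 0
  0 0 0 0
  0 0 6 5
  0 0 0 0
  0 0 0 0
After step 4: ants at (2,2),(2,3),(2,2)
  0 0 0 0
  0 0 0 0
  0 0 9 6
  0 0 0 0
  0 0 0 0

0 0 0 0
0 0 0 0
0 0 9 6
0 0 0 0
0 0 0 0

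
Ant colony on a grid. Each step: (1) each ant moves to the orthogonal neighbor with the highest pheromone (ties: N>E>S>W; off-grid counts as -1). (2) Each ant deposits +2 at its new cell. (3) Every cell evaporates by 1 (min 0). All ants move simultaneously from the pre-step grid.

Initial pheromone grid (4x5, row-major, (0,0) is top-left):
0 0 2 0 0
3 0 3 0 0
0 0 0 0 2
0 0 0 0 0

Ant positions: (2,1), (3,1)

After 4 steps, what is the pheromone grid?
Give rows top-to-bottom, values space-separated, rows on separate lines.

After step 1: ants at (1,1),(2,1)
  0 0 1 0 0
  2 1 2 0 0
  0 1 0 0 1
  0 0 0 0 0
After step 2: ants at (1,2),(1,1)
  0 0 0 0 0
  1 2 3 0 0
  0 0 0 0 0
  0 0 0 0 0
After step 3: ants at (1,1),(1,2)
  0 0 0 0 0
  0 3 4 0 0
  0 0 0 0 0
  0 0 0 0 0
After step 4: ants at (1,2),(1,1)
  0 0 0 0 0
  0 4 5 0 0
  0 0 0 0 0
  0 0 0 0 0

0 0 0 0 0
0 4 5 0 0
0 0 0 0 0
0 0 0 0 0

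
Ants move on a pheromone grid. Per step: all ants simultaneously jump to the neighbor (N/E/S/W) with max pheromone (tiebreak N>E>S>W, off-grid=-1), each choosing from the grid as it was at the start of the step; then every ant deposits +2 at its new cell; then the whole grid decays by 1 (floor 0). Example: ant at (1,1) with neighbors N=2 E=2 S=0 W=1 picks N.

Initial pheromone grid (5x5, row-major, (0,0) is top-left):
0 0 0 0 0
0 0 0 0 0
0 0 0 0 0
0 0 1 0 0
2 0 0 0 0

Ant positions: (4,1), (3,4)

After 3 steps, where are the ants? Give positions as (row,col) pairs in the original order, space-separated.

Step 1: ant0:(4,1)->W->(4,0) | ant1:(3,4)->N->(2,4)
  grid max=3 at (4,0)
Step 2: ant0:(4,0)->N->(3,0) | ant1:(2,4)->N->(1,4)
  grid max=2 at (4,0)
Step 3: ant0:(3,0)->S->(4,0) | ant1:(1,4)->N->(0,4)
  grid max=3 at (4,0)

(4,0) (0,4)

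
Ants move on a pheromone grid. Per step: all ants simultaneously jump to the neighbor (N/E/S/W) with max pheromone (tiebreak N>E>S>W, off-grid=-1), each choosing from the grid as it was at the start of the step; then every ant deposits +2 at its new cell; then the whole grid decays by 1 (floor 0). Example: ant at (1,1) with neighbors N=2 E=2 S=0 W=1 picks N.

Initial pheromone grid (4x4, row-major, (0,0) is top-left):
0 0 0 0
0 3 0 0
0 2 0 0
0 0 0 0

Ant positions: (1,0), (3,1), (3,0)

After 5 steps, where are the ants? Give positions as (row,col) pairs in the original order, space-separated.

Step 1: ant0:(1,0)->E->(1,1) | ant1:(3,1)->N->(2,1) | ant2:(3,0)->N->(2,0)
  grid max=4 at (1,1)
Step 2: ant0:(1,1)->S->(2,1) | ant1:(2,1)->N->(1,1) | ant2:(2,0)->E->(2,1)
  grid max=6 at (2,1)
Step 3: ant0:(2,1)->N->(1,1) | ant1:(1,1)->S->(2,1) | ant2:(2,1)->N->(1,1)
  grid max=8 at (1,1)
Step 4: ant0:(1,1)->S->(2,1) | ant1:(2,1)->N->(1,1) | ant2:(1,1)->S->(2,1)
  grid max=10 at (2,1)
Step 5: ant0:(2,1)->N->(1,1) | ant1:(1,1)->S->(2,1) | ant2:(2,1)->N->(1,1)
  grid max=12 at (1,1)

(1,1) (2,1) (1,1)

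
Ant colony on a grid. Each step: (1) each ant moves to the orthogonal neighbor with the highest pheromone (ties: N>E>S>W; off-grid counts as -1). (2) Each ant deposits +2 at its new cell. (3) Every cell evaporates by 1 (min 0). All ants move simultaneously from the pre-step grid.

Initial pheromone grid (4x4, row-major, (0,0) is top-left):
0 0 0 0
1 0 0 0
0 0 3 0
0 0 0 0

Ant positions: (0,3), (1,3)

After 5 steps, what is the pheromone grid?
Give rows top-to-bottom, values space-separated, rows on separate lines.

After step 1: ants at (1,3),(0,3)
  0 0 0 1
  0 0 0 1
  0 0 2 0
  0 0 0 0
After step 2: ants at (0,3),(1,3)
  0 0 0 2
  0 0 0 2
  0 0 1 0
  0 0 0 0
After step 3: ants at (1,3),(0,3)
  0 0 0 3
  0 0 0 3
  0 0 0 0
  0 0 0 0
After step 4: ants at (0,3),(1,3)
  0 0 0 4
  0 0 0 4
  0 0 0 0
  0 0 0 0
After step 5: ants at (1,3),(0,3)
  0 0 0 5
  0 0 0 5
  0 0 0 0
  0 0 0 0

0 0 0 5
0 0 0 5
0 0 0 0
0 0 0 0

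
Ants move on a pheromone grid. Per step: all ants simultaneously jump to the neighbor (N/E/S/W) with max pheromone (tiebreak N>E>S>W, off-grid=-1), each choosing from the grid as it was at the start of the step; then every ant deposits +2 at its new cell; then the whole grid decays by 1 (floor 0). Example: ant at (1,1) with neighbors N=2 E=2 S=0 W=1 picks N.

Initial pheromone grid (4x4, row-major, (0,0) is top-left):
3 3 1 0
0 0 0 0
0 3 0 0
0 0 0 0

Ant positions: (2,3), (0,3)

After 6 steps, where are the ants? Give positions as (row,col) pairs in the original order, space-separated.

Step 1: ant0:(2,3)->N->(1,3) | ant1:(0,3)->W->(0,2)
  grid max=2 at (0,0)
Step 2: ant0:(1,3)->N->(0,3) | ant1:(0,2)->W->(0,1)
  grid max=3 at (0,1)
Step 3: ant0:(0,3)->W->(0,2) | ant1:(0,1)->E->(0,2)
  grid max=4 at (0,2)
Step 4: ant0:(0,2)->W->(0,1) | ant1:(0,2)->W->(0,1)
  grid max=5 at (0,1)
Step 5: ant0:(0,1)->E->(0,2) | ant1:(0,1)->E->(0,2)
  grid max=6 at (0,2)
Step 6: ant0:(0,2)->W->(0,1) | ant1:(0,2)->W->(0,1)
  grid max=7 at (0,1)

(0,1) (0,1)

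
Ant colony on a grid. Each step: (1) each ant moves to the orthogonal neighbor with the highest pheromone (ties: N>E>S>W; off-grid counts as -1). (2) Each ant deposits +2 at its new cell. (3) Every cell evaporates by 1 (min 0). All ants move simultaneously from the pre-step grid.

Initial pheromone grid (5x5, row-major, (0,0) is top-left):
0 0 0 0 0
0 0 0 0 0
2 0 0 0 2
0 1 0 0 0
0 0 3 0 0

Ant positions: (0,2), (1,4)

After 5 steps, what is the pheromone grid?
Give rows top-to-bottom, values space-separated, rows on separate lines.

After step 1: ants at (0,3),(2,4)
  0 0 0 1 0
  0 0 0 0 0
  1 0 0 0 3
  0 0 0 0 0
  0 0 2 0 0
After step 2: ants at (0,4),(1,4)
  0 0 0 0 1
  0 0 0 0 1
  0 0 0 0 2
  0 0 0 0 0
  0 0 1 0 0
After step 3: ants at (1,4),(2,4)
  0 0 0 0 0
  0 0 0 0 2
  0 0 0 0 3
  0 0 0 0 0
  0 0 0 0 0
After step 4: ants at (2,4),(1,4)
  0 0 0 0 0
  0 0 0 0 3
  0 0 0 0 4
  0 0 0 0 0
  0 0 0 0 0
After step 5: ants at (1,4),(2,4)
  0 0 0 0 0
  0 0 0 0 4
  0 0 0 0 5
  0 0 0 0 0
  0 0 0 0 0

0 0 0 0 0
0 0 0 0 4
0 0 0 0 5
0 0 0 0 0
0 0 0 0 0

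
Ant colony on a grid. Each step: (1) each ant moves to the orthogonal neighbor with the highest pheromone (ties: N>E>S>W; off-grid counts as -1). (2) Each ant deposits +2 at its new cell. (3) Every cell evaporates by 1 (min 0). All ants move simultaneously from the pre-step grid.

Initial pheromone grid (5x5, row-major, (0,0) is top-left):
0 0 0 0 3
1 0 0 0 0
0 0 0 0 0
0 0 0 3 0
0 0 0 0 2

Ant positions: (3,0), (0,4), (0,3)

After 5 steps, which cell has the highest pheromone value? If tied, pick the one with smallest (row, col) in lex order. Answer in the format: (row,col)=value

Answer: (0,4)=8

Derivation:
Step 1: ant0:(3,0)->N->(2,0) | ant1:(0,4)->S->(1,4) | ant2:(0,3)->E->(0,4)
  grid max=4 at (0,4)
Step 2: ant0:(2,0)->N->(1,0) | ant1:(1,4)->N->(0,4) | ant2:(0,4)->S->(1,4)
  grid max=5 at (0,4)
Step 3: ant0:(1,0)->N->(0,0) | ant1:(0,4)->S->(1,4) | ant2:(1,4)->N->(0,4)
  grid max=6 at (0,4)
Step 4: ant0:(0,0)->E->(0,1) | ant1:(1,4)->N->(0,4) | ant2:(0,4)->S->(1,4)
  grid max=7 at (0,4)
Step 5: ant0:(0,1)->E->(0,2) | ant1:(0,4)->S->(1,4) | ant2:(1,4)->N->(0,4)
  grid max=8 at (0,4)
Final grid:
  0 0 1 0 8
  0 0 0 0 5
  0 0 0 0 0
  0 0 0 0 0
  0 0 0 0 0
Max pheromone 8 at (0,4)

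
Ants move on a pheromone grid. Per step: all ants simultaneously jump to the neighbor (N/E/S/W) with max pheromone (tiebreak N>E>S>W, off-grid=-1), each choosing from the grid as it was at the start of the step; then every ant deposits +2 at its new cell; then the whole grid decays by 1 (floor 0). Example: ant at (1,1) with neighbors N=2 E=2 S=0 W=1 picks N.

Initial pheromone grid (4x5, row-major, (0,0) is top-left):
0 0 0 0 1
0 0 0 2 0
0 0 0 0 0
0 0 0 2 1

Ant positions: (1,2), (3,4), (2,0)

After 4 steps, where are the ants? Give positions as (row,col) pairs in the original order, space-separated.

Step 1: ant0:(1,2)->E->(1,3) | ant1:(3,4)->W->(3,3) | ant2:(2,0)->N->(1,0)
  grid max=3 at (1,3)
Step 2: ant0:(1,3)->N->(0,3) | ant1:(3,3)->N->(2,3) | ant2:(1,0)->N->(0,0)
  grid max=2 at (1,3)
Step 3: ant0:(0,3)->S->(1,3) | ant1:(2,3)->N->(1,3) | ant2:(0,0)->E->(0,1)
  grid max=5 at (1,3)
Step 4: ant0:(1,3)->N->(0,3) | ant1:(1,3)->N->(0,3) | ant2:(0,1)->E->(0,2)
  grid max=4 at (1,3)

(0,3) (0,3) (0,2)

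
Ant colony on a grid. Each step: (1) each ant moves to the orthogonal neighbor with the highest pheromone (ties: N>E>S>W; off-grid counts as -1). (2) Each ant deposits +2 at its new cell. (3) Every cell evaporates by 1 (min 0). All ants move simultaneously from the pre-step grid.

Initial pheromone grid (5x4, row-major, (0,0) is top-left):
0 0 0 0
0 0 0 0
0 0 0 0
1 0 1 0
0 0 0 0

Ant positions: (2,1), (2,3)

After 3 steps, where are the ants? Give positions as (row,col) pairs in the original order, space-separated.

Step 1: ant0:(2,1)->N->(1,1) | ant1:(2,3)->N->(1,3)
  grid max=1 at (1,1)
Step 2: ant0:(1,1)->N->(0,1) | ant1:(1,3)->N->(0,3)
  grid max=1 at (0,1)
Step 3: ant0:(0,1)->E->(0,2) | ant1:(0,3)->S->(1,3)
  grid max=1 at (0,2)

(0,2) (1,3)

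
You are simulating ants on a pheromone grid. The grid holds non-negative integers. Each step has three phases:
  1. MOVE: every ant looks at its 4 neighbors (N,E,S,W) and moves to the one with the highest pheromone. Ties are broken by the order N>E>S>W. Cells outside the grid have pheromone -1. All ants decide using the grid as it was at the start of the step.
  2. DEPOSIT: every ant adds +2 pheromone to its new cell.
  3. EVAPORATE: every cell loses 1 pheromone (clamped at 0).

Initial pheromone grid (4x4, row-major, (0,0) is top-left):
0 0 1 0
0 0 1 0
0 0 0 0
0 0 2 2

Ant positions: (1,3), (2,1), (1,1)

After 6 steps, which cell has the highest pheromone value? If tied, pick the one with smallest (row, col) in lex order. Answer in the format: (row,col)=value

Answer: (1,2)=13

Derivation:
Step 1: ant0:(1,3)->W->(1,2) | ant1:(2,1)->N->(1,1) | ant2:(1,1)->E->(1,2)
  grid max=4 at (1,2)
Step 2: ant0:(1,2)->W->(1,1) | ant1:(1,1)->E->(1,2) | ant2:(1,2)->W->(1,1)
  grid max=5 at (1,2)
Step 3: ant0:(1,1)->E->(1,2) | ant1:(1,2)->W->(1,1) | ant2:(1,1)->E->(1,2)
  grid max=8 at (1,2)
Step 4: ant0:(1,2)->W->(1,1) | ant1:(1,1)->E->(1,2) | ant2:(1,2)->W->(1,1)
  grid max=9 at (1,2)
Step 5: ant0:(1,1)->E->(1,2) | ant1:(1,2)->W->(1,1) | ant2:(1,1)->E->(1,2)
  grid max=12 at (1,2)
Step 6: ant0:(1,2)->W->(1,1) | ant1:(1,1)->E->(1,2) | ant2:(1,2)->W->(1,1)
  grid max=13 at (1,2)
Final grid:
  0 0 0 0
  0 12 13 0
  0 0 0 0
  0 0 0 0
Max pheromone 13 at (1,2)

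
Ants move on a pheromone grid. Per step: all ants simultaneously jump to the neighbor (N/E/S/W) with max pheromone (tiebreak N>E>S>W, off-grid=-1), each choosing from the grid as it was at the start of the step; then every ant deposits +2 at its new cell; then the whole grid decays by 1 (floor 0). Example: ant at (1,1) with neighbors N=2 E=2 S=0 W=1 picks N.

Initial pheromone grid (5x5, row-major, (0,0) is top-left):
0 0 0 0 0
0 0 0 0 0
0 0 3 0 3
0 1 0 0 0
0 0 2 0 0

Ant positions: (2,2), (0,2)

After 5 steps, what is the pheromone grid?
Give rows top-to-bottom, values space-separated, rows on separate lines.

After step 1: ants at (1,2),(0,3)
  0 0 0 1 0
  0 0 1 0 0
  0 0 2 0 2
  0 0 0 0 0
  0 0 1 0 0
After step 2: ants at (2,2),(0,4)
  0 0 0 0 1
  0 0 0 0 0
  0 0 3 0 1
  0 0 0 0 0
  0 0 0 0 0
After step 3: ants at (1,2),(1,4)
  0 0 0 0 0
  0 0 1 0 1
  0 0 2 0 0
  0 0 0 0 0
  0 0 0 0 0
After step 4: ants at (2,2),(0,4)
  0 0 0 0 1
  0 0 0 0 0
  0 0 3 0 0
  0 0 0 0 0
  0 0 0 0 0
After step 5: ants at (1,2),(1,4)
  0 0 0 0 0
  0 0 1 0 1
  0 0 2 0 0
  0 0 0 0 0
  0 0 0 0 0

0 0 0 0 0
0 0 1 0 1
0 0 2 0 0
0 0 0 0 0
0 0 0 0 0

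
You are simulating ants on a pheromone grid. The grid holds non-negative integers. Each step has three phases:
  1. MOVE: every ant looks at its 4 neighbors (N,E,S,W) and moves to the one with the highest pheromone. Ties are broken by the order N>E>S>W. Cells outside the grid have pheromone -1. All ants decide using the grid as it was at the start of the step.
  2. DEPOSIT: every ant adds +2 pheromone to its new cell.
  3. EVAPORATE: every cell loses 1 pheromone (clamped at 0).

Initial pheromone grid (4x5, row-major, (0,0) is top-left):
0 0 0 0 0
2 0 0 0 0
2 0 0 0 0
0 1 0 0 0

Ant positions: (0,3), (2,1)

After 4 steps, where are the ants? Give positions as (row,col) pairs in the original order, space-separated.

Step 1: ant0:(0,3)->E->(0,4) | ant1:(2,1)->W->(2,0)
  grid max=3 at (2,0)
Step 2: ant0:(0,4)->S->(1,4) | ant1:(2,0)->N->(1,0)
  grid max=2 at (1,0)
Step 3: ant0:(1,4)->N->(0,4) | ant1:(1,0)->S->(2,0)
  grid max=3 at (2,0)
Step 4: ant0:(0,4)->S->(1,4) | ant1:(2,0)->N->(1,0)
  grid max=2 at (1,0)

(1,4) (1,0)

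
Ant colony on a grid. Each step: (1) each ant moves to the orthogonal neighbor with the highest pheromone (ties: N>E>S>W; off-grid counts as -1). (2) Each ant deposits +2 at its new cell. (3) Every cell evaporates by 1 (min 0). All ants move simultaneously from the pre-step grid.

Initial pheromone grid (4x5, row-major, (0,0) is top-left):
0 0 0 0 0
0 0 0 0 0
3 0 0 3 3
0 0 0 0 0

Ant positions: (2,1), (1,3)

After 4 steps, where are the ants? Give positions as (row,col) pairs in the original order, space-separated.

Step 1: ant0:(2,1)->W->(2,0) | ant1:(1,3)->S->(2,3)
  grid max=4 at (2,0)
Step 2: ant0:(2,0)->N->(1,0) | ant1:(2,3)->E->(2,4)
  grid max=3 at (2,0)
Step 3: ant0:(1,0)->S->(2,0) | ant1:(2,4)->W->(2,3)
  grid max=4 at (2,0)
Step 4: ant0:(2,0)->N->(1,0) | ant1:(2,3)->E->(2,4)
  grid max=3 at (2,0)

(1,0) (2,4)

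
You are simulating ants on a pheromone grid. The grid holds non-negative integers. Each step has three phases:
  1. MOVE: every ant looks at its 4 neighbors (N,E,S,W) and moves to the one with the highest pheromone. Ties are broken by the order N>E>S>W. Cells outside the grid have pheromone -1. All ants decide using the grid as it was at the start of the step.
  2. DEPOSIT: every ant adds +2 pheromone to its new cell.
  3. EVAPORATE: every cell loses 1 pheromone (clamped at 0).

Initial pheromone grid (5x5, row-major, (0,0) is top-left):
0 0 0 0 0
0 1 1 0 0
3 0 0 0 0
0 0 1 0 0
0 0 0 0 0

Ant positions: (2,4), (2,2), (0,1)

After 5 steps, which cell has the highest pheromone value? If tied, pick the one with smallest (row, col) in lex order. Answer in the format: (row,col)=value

Step 1: ant0:(2,4)->N->(1,4) | ant1:(2,2)->N->(1,2) | ant2:(0,1)->S->(1,1)
  grid max=2 at (1,1)
Step 2: ant0:(1,4)->N->(0,4) | ant1:(1,2)->W->(1,1) | ant2:(1,1)->E->(1,2)
  grid max=3 at (1,1)
Step 3: ant0:(0,4)->S->(1,4) | ant1:(1,1)->E->(1,2) | ant2:(1,2)->W->(1,1)
  grid max=4 at (1,1)
Step 4: ant0:(1,4)->N->(0,4) | ant1:(1,2)->W->(1,1) | ant2:(1,1)->E->(1,2)
  grid max=5 at (1,1)
Step 5: ant0:(0,4)->S->(1,4) | ant1:(1,1)->E->(1,2) | ant2:(1,2)->W->(1,1)
  grid max=6 at (1,1)
Final grid:
  0 0 0 0 0
  0 6 6 0 1
  0 0 0 0 0
  0 0 0 0 0
  0 0 0 0 0
Max pheromone 6 at (1,1)

Answer: (1,1)=6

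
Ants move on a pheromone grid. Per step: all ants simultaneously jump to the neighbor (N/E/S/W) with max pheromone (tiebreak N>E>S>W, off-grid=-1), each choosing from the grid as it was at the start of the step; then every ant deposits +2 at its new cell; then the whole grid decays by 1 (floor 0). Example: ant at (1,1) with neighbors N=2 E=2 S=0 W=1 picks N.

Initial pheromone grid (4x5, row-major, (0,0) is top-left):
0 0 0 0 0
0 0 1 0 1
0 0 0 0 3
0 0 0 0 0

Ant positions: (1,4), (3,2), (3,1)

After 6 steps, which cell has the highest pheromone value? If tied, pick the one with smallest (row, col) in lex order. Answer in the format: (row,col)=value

Answer: (2,1)=6

Derivation:
Step 1: ant0:(1,4)->S->(2,4) | ant1:(3,2)->N->(2,2) | ant2:(3,1)->N->(2,1)
  grid max=4 at (2,4)
Step 2: ant0:(2,4)->N->(1,4) | ant1:(2,2)->W->(2,1) | ant2:(2,1)->E->(2,2)
  grid max=3 at (2,4)
Step 3: ant0:(1,4)->S->(2,4) | ant1:(2,1)->E->(2,2) | ant2:(2,2)->W->(2,1)
  grid max=4 at (2,4)
Step 4: ant0:(2,4)->N->(1,4) | ant1:(2,2)->W->(2,1) | ant2:(2,1)->E->(2,2)
  grid max=4 at (2,1)
Step 5: ant0:(1,4)->S->(2,4) | ant1:(2,1)->E->(2,2) | ant2:(2,2)->W->(2,1)
  grid max=5 at (2,1)
Step 6: ant0:(2,4)->N->(1,4) | ant1:(2,2)->W->(2,1) | ant2:(2,1)->E->(2,2)
  grid max=6 at (2,1)
Final grid:
  0 0 0 0 0
  0 0 0 0 1
  0 6 6 0 3
  0 0 0 0 0
Max pheromone 6 at (2,1)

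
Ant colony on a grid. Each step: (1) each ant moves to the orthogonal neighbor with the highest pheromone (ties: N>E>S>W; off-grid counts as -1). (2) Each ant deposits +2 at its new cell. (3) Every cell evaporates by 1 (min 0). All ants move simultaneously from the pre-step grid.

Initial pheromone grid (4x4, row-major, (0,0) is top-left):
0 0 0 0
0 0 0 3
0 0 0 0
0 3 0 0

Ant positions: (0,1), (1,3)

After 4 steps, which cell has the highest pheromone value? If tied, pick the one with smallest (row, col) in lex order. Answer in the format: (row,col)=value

Step 1: ant0:(0,1)->E->(0,2) | ant1:(1,3)->N->(0,3)
  grid max=2 at (1,3)
Step 2: ant0:(0,2)->E->(0,3) | ant1:(0,3)->S->(1,3)
  grid max=3 at (1,3)
Step 3: ant0:(0,3)->S->(1,3) | ant1:(1,3)->N->(0,3)
  grid max=4 at (1,3)
Step 4: ant0:(1,3)->N->(0,3) | ant1:(0,3)->S->(1,3)
  grid max=5 at (1,3)
Final grid:
  0 0 0 4
  0 0 0 5
  0 0 0 0
  0 0 0 0
Max pheromone 5 at (1,3)

Answer: (1,3)=5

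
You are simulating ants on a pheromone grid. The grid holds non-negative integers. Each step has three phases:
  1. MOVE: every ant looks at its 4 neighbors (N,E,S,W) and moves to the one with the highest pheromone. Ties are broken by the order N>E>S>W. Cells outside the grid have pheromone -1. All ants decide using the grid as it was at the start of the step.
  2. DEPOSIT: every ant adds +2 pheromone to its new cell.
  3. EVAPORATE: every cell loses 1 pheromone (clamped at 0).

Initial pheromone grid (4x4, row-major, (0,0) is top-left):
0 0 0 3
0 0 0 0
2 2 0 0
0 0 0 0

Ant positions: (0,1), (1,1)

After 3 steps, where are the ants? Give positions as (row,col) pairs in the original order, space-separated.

Step 1: ant0:(0,1)->E->(0,2) | ant1:(1,1)->S->(2,1)
  grid max=3 at (2,1)
Step 2: ant0:(0,2)->E->(0,3) | ant1:(2,1)->W->(2,0)
  grid max=3 at (0,3)
Step 3: ant0:(0,3)->S->(1,3) | ant1:(2,0)->E->(2,1)
  grid max=3 at (2,1)

(1,3) (2,1)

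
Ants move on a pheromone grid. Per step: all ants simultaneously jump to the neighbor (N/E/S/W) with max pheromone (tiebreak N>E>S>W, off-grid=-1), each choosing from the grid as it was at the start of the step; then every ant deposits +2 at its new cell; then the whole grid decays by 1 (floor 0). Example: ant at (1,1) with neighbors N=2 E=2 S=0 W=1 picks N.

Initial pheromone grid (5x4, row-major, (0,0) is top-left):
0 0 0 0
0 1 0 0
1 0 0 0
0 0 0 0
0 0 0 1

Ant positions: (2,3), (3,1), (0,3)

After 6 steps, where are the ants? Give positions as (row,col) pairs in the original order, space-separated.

Step 1: ant0:(2,3)->N->(1,3) | ant1:(3,1)->N->(2,1) | ant2:(0,3)->S->(1,3)
  grid max=3 at (1,3)
Step 2: ant0:(1,3)->N->(0,3) | ant1:(2,1)->N->(1,1) | ant2:(1,3)->N->(0,3)
  grid max=3 at (0,3)
Step 3: ant0:(0,3)->S->(1,3) | ant1:(1,1)->N->(0,1) | ant2:(0,3)->S->(1,3)
  grid max=5 at (1,3)
Step 4: ant0:(1,3)->N->(0,3) | ant1:(0,1)->E->(0,2) | ant2:(1,3)->N->(0,3)
  grid max=5 at (0,3)
Step 5: ant0:(0,3)->S->(1,3) | ant1:(0,2)->E->(0,3) | ant2:(0,3)->S->(1,3)
  grid max=7 at (1,3)
Step 6: ant0:(1,3)->N->(0,3) | ant1:(0,3)->S->(1,3) | ant2:(1,3)->N->(0,3)
  grid max=9 at (0,3)

(0,3) (1,3) (0,3)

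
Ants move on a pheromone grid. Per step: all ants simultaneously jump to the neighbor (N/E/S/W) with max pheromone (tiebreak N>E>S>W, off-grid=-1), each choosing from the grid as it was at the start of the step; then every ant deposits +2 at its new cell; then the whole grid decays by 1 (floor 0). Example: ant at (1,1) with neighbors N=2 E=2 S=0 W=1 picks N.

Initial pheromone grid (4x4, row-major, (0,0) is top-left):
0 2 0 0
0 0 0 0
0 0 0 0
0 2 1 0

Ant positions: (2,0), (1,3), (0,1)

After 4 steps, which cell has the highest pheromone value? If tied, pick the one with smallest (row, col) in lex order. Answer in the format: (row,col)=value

Step 1: ant0:(2,0)->N->(1,0) | ant1:(1,3)->N->(0,3) | ant2:(0,1)->E->(0,2)
  grid max=1 at (0,1)
Step 2: ant0:(1,0)->N->(0,0) | ant1:(0,3)->W->(0,2) | ant2:(0,2)->E->(0,3)
  grid max=2 at (0,2)
Step 3: ant0:(0,0)->E->(0,1) | ant1:(0,2)->E->(0,3) | ant2:(0,3)->W->(0,2)
  grid max=3 at (0,2)
Step 4: ant0:(0,1)->E->(0,2) | ant1:(0,3)->W->(0,2) | ant2:(0,2)->E->(0,3)
  grid max=6 at (0,2)
Final grid:
  0 0 6 4
  0 0 0 0
  0 0 0 0
  0 0 0 0
Max pheromone 6 at (0,2)

Answer: (0,2)=6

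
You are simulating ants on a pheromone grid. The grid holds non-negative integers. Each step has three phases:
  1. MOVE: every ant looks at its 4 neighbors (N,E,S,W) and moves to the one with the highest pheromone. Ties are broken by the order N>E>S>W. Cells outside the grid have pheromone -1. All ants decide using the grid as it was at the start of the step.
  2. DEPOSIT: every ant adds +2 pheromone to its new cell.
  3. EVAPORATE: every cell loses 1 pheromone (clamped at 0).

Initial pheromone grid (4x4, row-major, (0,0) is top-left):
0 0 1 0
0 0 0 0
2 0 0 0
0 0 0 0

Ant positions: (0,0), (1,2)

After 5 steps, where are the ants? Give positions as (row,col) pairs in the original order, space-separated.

Step 1: ant0:(0,0)->E->(0,1) | ant1:(1,2)->N->(0,2)
  grid max=2 at (0,2)
Step 2: ant0:(0,1)->E->(0,2) | ant1:(0,2)->W->(0,1)
  grid max=3 at (0,2)
Step 3: ant0:(0,2)->W->(0,1) | ant1:(0,1)->E->(0,2)
  grid max=4 at (0,2)
Step 4: ant0:(0,1)->E->(0,2) | ant1:(0,2)->W->(0,1)
  grid max=5 at (0,2)
Step 5: ant0:(0,2)->W->(0,1) | ant1:(0,1)->E->(0,2)
  grid max=6 at (0,2)

(0,1) (0,2)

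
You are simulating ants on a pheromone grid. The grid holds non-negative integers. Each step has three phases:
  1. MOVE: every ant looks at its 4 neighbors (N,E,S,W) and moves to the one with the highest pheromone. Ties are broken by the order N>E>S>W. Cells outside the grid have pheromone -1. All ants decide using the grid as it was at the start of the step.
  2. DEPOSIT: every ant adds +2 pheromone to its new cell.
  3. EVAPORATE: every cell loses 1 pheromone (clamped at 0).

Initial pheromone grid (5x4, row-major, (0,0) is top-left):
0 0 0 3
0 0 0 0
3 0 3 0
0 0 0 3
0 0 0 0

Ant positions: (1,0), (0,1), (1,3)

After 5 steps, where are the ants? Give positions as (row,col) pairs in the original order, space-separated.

Step 1: ant0:(1,0)->S->(2,0) | ant1:(0,1)->E->(0,2) | ant2:(1,3)->N->(0,3)
  grid max=4 at (0,3)
Step 2: ant0:(2,0)->N->(1,0) | ant1:(0,2)->E->(0,3) | ant2:(0,3)->W->(0,2)
  grid max=5 at (0,3)
Step 3: ant0:(1,0)->S->(2,0) | ant1:(0,3)->W->(0,2) | ant2:(0,2)->E->(0,3)
  grid max=6 at (0,3)
Step 4: ant0:(2,0)->N->(1,0) | ant1:(0,2)->E->(0,3) | ant2:(0,3)->W->(0,2)
  grid max=7 at (0,3)
Step 5: ant0:(1,0)->S->(2,0) | ant1:(0,3)->W->(0,2) | ant2:(0,2)->E->(0,3)
  grid max=8 at (0,3)

(2,0) (0,2) (0,3)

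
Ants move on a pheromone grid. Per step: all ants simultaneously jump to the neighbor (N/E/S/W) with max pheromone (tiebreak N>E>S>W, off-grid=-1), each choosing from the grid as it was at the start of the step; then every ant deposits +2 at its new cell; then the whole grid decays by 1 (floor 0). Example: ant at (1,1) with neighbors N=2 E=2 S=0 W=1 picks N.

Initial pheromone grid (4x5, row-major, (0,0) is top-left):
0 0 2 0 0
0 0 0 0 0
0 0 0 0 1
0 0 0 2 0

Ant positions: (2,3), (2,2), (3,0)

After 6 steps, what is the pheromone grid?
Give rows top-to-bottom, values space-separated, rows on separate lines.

After step 1: ants at (3,3),(1,2),(2,0)
  0 0 1 0 0
  0 0 1 0 0
  1 0 0 0 0
  0 0 0 3 0
After step 2: ants at (2,3),(0,2),(1,0)
  0 0 2 0 0
  1 0 0 0 0
  0 0 0 1 0
  0 0 0 2 0
After step 3: ants at (3,3),(0,3),(0,0)
  1 0 1 1 0
  0 0 0 0 0
  0 0 0 0 0
  0 0 0 3 0
After step 4: ants at (2,3),(0,2),(0,1)
  0 1 2 0 0
  0 0 0 0 0
  0 0 0 1 0
  0 0 0 2 0
After step 5: ants at (3,3),(0,1),(0,2)
  0 2 3 0 0
  0 0 0 0 0
  0 0 0 0 0
  0 0 0 3 0
After step 6: ants at (2,3),(0,2),(0,1)
  0 3 4 0 0
  0 0 0 0 0
  0 0 0 1 0
  0 0 0 2 0

0 3 4 0 0
0 0 0 0 0
0 0 0 1 0
0 0 0 2 0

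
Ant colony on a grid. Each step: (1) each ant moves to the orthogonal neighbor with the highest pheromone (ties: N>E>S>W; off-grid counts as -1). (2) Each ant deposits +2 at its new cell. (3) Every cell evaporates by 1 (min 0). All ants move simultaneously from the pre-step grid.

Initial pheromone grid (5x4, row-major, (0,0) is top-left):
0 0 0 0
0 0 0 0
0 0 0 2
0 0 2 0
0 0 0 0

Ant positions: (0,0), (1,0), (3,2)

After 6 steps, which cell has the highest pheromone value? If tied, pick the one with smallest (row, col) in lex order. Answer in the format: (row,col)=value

Step 1: ant0:(0,0)->E->(0,1) | ant1:(1,0)->N->(0,0) | ant2:(3,2)->N->(2,2)
  grid max=1 at (0,0)
Step 2: ant0:(0,1)->W->(0,0) | ant1:(0,0)->E->(0,1) | ant2:(2,2)->E->(2,3)
  grid max=2 at (0,0)
Step 3: ant0:(0,0)->E->(0,1) | ant1:(0,1)->W->(0,0) | ant2:(2,3)->N->(1,3)
  grid max=3 at (0,0)
Step 4: ant0:(0,1)->W->(0,0) | ant1:(0,0)->E->(0,1) | ant2:(1,3)->S->(2,3)
  grid max=4 at (0,0)
Step 5: ant0:(0,0)->E->(0,1) | ant1:(0,1)->W->(0,0) | ant2:(2,3)->N->(1,3)
  grid max=5 at (0,0)
Step 6: ant0:(0,1)->W->(0,0) | ant1:(0,0)->E->(0,1) | ant2:(1,3)->S->(2,3)
  grid max=6 at (0,0)
Final grid:
  6 6 0 0
  0 0 0 0
  0 0 0 2
  0 0 0 0
  0 0 0 0
Max pheromone 6 at (0,0)

Answer: (0,0)=6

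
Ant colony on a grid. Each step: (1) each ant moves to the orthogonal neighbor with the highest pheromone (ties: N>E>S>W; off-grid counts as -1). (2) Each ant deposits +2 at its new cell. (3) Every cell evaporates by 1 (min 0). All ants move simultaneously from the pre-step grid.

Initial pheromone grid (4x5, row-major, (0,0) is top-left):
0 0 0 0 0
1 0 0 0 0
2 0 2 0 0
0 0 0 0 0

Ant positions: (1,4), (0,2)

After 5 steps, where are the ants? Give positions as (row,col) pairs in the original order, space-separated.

Step 1: ant0:(1,4)->N->(0,4) | ant1:(0,2)->E->(0,3)
  grid max=1 at (0,3)
Step 2: ant0:(0,4)->W->(0,3) | ant1:(0,3)->E->(0,4)
  grid max=2 at (0,3)
Step 3: ant0:(0,3)->E->(0,4) | ant1:(0,4)->W->(0,3)
  grid max=3 at (0,3)
Step 4: ant0:(0,4)->W->(0,3) | ant1:(0,3)->E->(0,4)
  grid max=4 at (0,3)
Step 5: ant0:(0,3)->E->(0,4) | ant1:(0,4)->W->(0,3)
  grid max=5 at (0,3)

(0,4) (0,3)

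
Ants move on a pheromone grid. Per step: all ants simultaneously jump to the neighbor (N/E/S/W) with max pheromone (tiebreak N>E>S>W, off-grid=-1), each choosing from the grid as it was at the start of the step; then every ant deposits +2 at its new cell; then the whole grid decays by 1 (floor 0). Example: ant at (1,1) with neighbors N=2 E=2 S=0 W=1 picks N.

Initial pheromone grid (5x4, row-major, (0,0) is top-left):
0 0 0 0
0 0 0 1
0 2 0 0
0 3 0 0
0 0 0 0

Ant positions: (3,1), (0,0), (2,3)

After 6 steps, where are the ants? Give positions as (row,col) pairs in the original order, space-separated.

Step 1: ant0:(3,1)->N->(2,1) | ant1:(0,0)->E->(0,1) | ant2:(2,3)->N->(1,3)
  grid max=3 at (2,1)
Step 2: ant0:(2,1)->S->(3,1) | ant1:(0,1)->E->(0,2) | ant2:(1,3)->N->(0,3)
  grid max=3 at (3,1)
Step 3: ant0:(3,1)->N->(2,1) | ant1:(0,2)->E->(0,3) | ant2:(0,3)->S->(1,3)
  grid max=3 at (2,1)
Step 4: ant0:(2,1)->S->(3,1) | ant1:(0,3)->S->(1,3) | ant2:(1,3)->N->(0,3)
  grid max=3 at (0,3)
Step 5: ant0:(3,1)->N->(2,1) | ant1:(1,3)->N->(0,3) | ant2:(0,3)->S->(1,3)
  grid max=4 at (0,3)
Step 6: ant0:(2,1)->S->(3,1) | ant1:(0,3)->S->(1,3) | ant2:(1,3)->N->(0,3)
  grid max=5 at (0,3)

(3,1) (1,3) (0,3)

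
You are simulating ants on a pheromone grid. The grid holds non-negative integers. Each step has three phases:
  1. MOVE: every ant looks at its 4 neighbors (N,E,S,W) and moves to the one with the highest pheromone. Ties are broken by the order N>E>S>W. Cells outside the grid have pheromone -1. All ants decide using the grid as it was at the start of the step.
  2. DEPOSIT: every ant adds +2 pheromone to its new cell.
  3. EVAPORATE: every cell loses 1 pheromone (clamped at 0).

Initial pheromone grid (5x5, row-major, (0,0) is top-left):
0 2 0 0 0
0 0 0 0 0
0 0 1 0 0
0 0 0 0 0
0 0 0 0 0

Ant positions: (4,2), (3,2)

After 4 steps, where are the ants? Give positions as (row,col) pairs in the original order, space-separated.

Step 1: ant0:(4,2)->N->(3,2) | ant1:(3,2)->N->(2,2)
  grid max=2 at (2,2)
Step 2: ant0:(3,2)->N->(2,2) | ant1:(2,2)->S->(3,2)
  grid max=3 at (2,2)
Step 3: ant0:(2,2)->S->(3,2) | ant1:(3,2)->N->(2,2)
  grid max=4 at (2,2)
Step 4: ant0:(3,2)->N->(2,2) | ant1:(2,2)->S->(3,2)
  grid max=5 at (2,2)

(2,2) (3,2)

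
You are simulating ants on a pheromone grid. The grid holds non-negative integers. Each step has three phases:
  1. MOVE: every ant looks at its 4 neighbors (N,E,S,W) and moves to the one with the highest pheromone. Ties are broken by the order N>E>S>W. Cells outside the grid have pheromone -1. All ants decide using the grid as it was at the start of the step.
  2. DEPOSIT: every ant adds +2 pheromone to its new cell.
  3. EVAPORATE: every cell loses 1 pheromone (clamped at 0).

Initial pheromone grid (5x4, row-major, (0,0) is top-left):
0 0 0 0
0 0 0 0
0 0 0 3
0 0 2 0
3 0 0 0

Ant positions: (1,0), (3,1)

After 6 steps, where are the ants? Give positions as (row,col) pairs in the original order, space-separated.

Step 1: ant0:(1,0)->N->(0,0) | ant1:(3,1)->E->(3,2)
  grid max=3 at (3,2)
Step 2: ant0:(0,0)->E->(0,1) | ant1:(3,2)->N->(2,2)
  grid max=2 at (3,2)
Step 3: ant0:(0,1)->E->(0,2) | ant1:(2,2)->S->(3,2)
  grid max=3 at (3,2)
Step 4: ant0:(0,2)->E->(0,3) | ant1:(3,2)->N->(2,2)
  grid max=2 at (3,2)
Step 5: ant0:(0,3)->S->(1,3) | ant1:(2,2)->S->(3,2)
  grid max=3 at (3,2)
Step 6: ant0:(1,3)->N->(0,3) | ant1:(3,2)->N->(2,2)
  grid max=2 at (3,2)

(0,3) (2,2)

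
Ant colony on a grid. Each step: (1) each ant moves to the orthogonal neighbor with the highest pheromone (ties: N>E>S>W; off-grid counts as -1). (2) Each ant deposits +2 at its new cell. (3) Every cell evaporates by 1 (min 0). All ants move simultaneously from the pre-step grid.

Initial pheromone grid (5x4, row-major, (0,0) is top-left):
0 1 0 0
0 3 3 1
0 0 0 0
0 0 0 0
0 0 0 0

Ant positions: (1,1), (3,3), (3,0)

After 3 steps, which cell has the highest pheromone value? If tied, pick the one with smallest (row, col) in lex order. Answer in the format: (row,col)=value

Step 1: ant0:(1,1)->E->(1,2) | ant1:(3,3)->N->(2,3) | ant2:(3,0)->N->(2,0)
  grid max=4 at (1,2)
Step 2: ant0:(1,2)->W->(1,1) | ant1:(2,3)->N->(1,3) | ant2:(2,0)->N->(1,0)
  grid max=3 at (1,1)
Step 3: ant0:(1,1)->E->(1,2) | ant1:(1,3)->W->(1,2) | ant2:(1,0)->E->(1,1)
  grid max=6 at (1,2)
Final grid:
  0 0 0 0
  0 4 6 0
  0 0 0 0
  0 0 0 0
  0 0 0 0
Max pheromone 6 at (1,2)

Answer: (1,2)=6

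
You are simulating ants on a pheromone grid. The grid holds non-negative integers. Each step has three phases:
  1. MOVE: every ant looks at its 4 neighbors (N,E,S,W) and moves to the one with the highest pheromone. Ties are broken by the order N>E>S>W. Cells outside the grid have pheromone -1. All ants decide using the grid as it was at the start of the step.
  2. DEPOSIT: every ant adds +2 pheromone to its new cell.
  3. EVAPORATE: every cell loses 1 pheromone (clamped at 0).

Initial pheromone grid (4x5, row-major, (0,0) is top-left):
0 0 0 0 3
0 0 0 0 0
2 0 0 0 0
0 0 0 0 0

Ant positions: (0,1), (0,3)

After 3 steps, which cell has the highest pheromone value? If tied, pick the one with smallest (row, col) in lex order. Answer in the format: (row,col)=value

Step 1: ant0:(0,1)->E->(0,2) | ant1:(0,3)->E->(0,4)
  grid max=4 at (0,4)
Step 2: ant0:(0,2)->E->(0,3) | ant1:(0,4)->S->(1,4)
  grid max=3 at (0,4)
Step 3: ant0:(0,3)->E->(0,4) | ant1:(1,4)->N->(0,4)
  grid max=6 at (0,4)
Final grid:
  0 0 0 0 6
  0 0 0 0 0
  0 0 0 0 0
  0 0 0 0 0
Max pheromone 6 at (0,4)

Answer: (0,4)=6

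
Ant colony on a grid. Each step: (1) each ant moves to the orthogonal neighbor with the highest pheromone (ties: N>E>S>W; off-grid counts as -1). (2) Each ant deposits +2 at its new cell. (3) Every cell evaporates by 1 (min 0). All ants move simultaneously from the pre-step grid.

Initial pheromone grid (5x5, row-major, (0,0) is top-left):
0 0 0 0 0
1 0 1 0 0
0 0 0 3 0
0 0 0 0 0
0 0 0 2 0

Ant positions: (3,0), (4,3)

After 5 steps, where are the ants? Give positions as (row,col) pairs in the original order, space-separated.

Step 1: ant0:(3,0)->N->(2,0) | ant1:(4,3)->N->(3,3)
  grid max=2 at (2,3)
Step 2: ant0:(2,0)->N->(1,0) | ant1:(3,3)->N->(2,3)
  grid max=3 at (2,3)
Step 3: ant0:(1,0)->N->(0,0) | ant1:(2,3)->N->(1,3)
  grid max=2 at (2,3)
Step 4: ant0:(0,0)->E->(0,1) | ant1:(1,3)->S->(2,3)
  grid max=3 at (2,3)
Step 5: ant0:(0,1)->E->(0,2) | ant1:(2,3)->N->(1,3)
  grid max=2 at (2,3)

(0,2) (1,3)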